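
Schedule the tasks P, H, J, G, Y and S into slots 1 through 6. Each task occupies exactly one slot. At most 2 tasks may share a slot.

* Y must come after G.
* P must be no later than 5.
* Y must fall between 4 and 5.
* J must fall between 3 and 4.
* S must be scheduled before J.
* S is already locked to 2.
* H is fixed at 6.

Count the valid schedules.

60

Splitting on P: it can be 1 (14), 2 (10), 3 (12), 4 (10), 5 (14). Listing each branch's schedules as (H, J, G, Y, S):
P=1: (6,3,1,4,2) (6,3,1,5,2) (6,3,2,4,2) (6,3,2,5,2) (6,3,3,4,2) (6,3,3,5,2) (6,3,4,5,2) (6,4,1,4,2) (6,4,1,5,2) (6,4,2,4,2) (6,4,2,5,2) (6,4,3,4,2) (6,4,3,5,2) (6,4,4,5,2) — 14.
P=2: (6,3,1,4,2) (6,3,1,5,2) (6,3,3,4,2) (6,3,3,5,2) (6,3,4,5,2) (6,4,1,4,2) (6,4,1,5,2) (6,4,3,4,2) (6,4,3,5,2) (6,4,4,5,2) — 10.
P=3: (6,3,1,4,2) (6,3,1,5,2) (6,3,2,4,2) (6,3,2,5,2) (6,3,4,5,2) (6,4,1,4,2) (6,4,1,5,2) (6,4,2,4,2) (6,4,2,5,2) (6,4,3,4,2) (6,4,3,5,2) (6,4,4,5,2) — 12.
P=4: (6,3,1,4,2) (6,3,1,5,2) (6,3,2,4,2) (6,3,2,5,2) (6,3,3,4,2) (6,3,3,5,2) (6,3,4,5,2) (6,4,1,5,2) (6,4,2,5,2) (6,4,3,5,2) — 10.
P=5: (6,3,1,4,2) (6,3,1,5,2) (6,3,2,4,2) (6,3,2,5,2) (6,3,3,4,2) (6,3,3,5,2) (6,3,4,5,2) (6,4,1,4,2) (6,4,1,5,2) (6,4,2,4,2) (6,4,2,5,2) (6,4,3,4,2) (6,4,3,5,2) (6,4,4,5,2) — 14.
Summing: 14 + 10 + 12 + 10 + 14 = 60.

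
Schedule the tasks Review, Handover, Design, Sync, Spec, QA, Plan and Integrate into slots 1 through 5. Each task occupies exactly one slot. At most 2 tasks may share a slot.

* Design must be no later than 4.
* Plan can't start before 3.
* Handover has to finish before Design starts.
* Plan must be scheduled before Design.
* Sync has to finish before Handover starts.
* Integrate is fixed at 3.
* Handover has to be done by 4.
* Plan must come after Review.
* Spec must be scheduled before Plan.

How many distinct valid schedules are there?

4

Enumerating: Design -> 4; Sync -> 1; QA -> 4; Handover -> 2; Integrate -> 3; Spec -> 2; Review -> 1; Plan -> 3 | Sync=1; Review=1; Spec=2; Design=4; QA=5; Plan=3; Handover=2; Integrate=3 | Plan in 3, Integrate in 3, Sync in 1, Review in 2, Handover in 2, Design in 4, Spec in 1, QA in 4 | QA=5, Spec=1, Plan=3, Integrate=3, Sync=1, Design=4, Review=2, Handover=2.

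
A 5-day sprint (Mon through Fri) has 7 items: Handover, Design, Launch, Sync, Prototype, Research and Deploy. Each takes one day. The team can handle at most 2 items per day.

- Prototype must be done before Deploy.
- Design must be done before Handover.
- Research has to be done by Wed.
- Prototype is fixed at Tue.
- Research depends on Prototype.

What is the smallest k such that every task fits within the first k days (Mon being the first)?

The precedence chain requires at least 2 distinct days.
With at most 2 per day and 7 tasks, at least 4 days are needed.
Propagating the time windows through the other constraints, Research can't land before Wed — that is day 3 counting from Mon — so the schedule must run through at least 3 days.
4 works (last occupied day: Thu): for example Research=Wed, Handover=Tue, Design=Mon, Sync=Thu, Deploy=Wed, Launch=Mon, Prototype=Tue.

4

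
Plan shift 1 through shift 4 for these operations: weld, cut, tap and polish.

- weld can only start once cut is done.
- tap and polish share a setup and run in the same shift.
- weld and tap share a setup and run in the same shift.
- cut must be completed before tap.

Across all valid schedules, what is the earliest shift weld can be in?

shift 2

Precedence pushes weld to at least shift 2.
weld at shift 2 is achievable: tap=shift 2, weld=shift 2, cut=shift 1, polish=shift 2.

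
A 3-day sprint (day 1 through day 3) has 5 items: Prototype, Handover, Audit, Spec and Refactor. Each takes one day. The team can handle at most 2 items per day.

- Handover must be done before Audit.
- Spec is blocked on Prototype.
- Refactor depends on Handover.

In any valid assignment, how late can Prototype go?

day 2

Downstream work caps Prototype at day 2.
Prototype at day 2 is achievable: Handover=day 1, Spec=day 3, Refactor=day 3, Prototype=day 2, Audit=day 2.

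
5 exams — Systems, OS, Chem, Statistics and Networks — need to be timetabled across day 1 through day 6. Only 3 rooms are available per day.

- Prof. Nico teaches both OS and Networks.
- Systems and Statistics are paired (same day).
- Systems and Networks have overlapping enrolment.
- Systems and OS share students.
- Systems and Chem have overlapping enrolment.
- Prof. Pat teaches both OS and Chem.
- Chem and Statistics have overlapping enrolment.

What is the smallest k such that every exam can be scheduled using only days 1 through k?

With at most 3 per day and 5 exams, at least 2 days are needed.
Could 2 days be enough, i.e. nothing placed later than day 2? No: Systems, OS and Chem must all be in different days (Systems/OS can't share; Systems/Chem can't share; OS/Chem can't share), but only 2 days are available: 3 exams can't fit in 2 distinct days.
So 2 days is not enough.
3 works (last occupied day: day 3): for example Chem -> day 3; Systems -> day 1; OS -> day 2; Networks -> day 3; Statistics -> day 1.

3 days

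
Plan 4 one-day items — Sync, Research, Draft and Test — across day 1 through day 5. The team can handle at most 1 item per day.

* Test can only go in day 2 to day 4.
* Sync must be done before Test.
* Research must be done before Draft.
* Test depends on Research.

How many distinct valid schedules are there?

Splitting on Sync: it can be day 1 (5), day 2 (5), day 3 (3). Listing each branch's schedules as (Research, Draft, Test) by day number:
Sync=day 1: (2,3,4) (2,4,3) (2,5,3) (2,5,4) (3,5,4) — 5.
Sync=day 2: (1,3,4) (1,4,3) (1,5,3) (1,5,4) (3,5,4) — 5.
Sync=day 3: (1,2,4) (1,5,4) (2,5,4) — 3.
Summing: 5 + 5 + 3 = 13.

13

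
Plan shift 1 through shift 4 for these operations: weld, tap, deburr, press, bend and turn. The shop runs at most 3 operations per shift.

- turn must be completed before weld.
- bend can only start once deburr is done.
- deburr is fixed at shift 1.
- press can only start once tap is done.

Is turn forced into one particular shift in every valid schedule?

turn can be shift 1 (e.g. deburr in shift 1, press in shift 2, weld in shift 2, bend in shift 2, turn in shift 1, tap in shift 1) or shift 2 (e.g. press in shift 2; deburr in shift 1; tap in shift 1; weld in shift 3; bend in shift 2; turn in shift 2).

No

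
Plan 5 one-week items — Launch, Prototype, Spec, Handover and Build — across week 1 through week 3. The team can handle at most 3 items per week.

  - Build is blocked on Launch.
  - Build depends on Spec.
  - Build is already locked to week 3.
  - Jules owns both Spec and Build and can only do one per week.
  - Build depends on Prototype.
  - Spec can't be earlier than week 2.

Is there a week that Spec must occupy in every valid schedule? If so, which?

week 2

Spec's window is week 2–week 3.
Build is fixed at week 3, and Spec can't share a week with Build.
So Spec must be week 2.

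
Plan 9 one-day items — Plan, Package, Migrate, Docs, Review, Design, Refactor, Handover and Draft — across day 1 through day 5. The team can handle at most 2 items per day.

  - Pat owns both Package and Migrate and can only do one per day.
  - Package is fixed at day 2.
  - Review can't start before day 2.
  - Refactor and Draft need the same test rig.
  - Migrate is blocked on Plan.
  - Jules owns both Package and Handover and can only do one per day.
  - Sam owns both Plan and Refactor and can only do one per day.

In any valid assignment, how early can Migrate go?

day 3

Precedence pushes Migrate to at least day 2.
Migrate at day 3 is achievable: Design in day 3; Docs in day 1; Review in day 2; Refactor in day 4; Package in day 2; Plan in day 1; Migrate in day 3; Handover in day 4; Draft in day 5.
Nothing earlier works — the conflict and capacity constraints rule out every day before day 3.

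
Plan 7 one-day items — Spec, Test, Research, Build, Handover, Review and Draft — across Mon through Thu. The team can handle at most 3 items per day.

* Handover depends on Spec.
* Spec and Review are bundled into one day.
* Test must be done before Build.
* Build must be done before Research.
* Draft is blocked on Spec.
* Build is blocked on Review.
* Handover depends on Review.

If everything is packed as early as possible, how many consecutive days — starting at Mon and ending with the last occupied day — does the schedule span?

3

The precedence chain requires at least 3 distinct days.
With at most 3 per day and 7 tasks, at least 3 days are needed.
3 works (last occupied day: Wed): for example Build in Tue, Review in Mon, Test in Mon, Spec in Mon, Draft in Tue, Handover in Tue, Research in Wed.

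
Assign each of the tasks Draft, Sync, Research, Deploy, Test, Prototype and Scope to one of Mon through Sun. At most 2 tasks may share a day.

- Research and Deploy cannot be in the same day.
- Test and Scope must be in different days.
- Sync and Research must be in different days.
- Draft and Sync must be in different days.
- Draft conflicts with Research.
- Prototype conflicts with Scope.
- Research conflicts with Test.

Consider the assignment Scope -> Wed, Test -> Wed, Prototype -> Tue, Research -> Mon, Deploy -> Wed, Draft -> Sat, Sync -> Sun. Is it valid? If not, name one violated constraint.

No — it violates: Test and Scope must be in different days

Draft and Sync must be in different days — holds.
Research conflicts with Test — holds.
Draft conflicts with Research — holds.
Prototype conflicts with Scope — holds.
Test and Scope must be in different days — violated.
At most 2 tasks may share a day — violated.
Research and Deploy cannot be in the same day — holds.
Sync and Research must be in different days — holds.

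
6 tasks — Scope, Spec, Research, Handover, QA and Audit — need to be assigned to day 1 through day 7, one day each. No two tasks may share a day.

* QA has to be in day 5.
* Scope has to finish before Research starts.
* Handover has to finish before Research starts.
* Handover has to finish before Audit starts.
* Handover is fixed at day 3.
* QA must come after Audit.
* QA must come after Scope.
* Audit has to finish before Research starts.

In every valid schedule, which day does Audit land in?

Handover is fixed at day 3 and must come before Audit, so Audit is at least day 4.
QA is fixed at day 5 and must come after Audit, so Audit is at most day 4.
So Audit must be day 4.

day 4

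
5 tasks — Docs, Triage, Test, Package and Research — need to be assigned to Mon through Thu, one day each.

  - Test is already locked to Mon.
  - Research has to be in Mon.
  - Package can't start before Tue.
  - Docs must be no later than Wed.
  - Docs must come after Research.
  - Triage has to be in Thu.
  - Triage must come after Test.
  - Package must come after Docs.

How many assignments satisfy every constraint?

Enumerating: Research=Mon, Package=Wed, Docs=Tue, Triage=Thu, Test=Mon | Research=Mon, Package=Thu, Test=Mon, Docs=Tue, Triage=Thu | Triage -> Thu, Package -> Thu, Test -> Mon, Docs -> Wed, Research -> Mon.

3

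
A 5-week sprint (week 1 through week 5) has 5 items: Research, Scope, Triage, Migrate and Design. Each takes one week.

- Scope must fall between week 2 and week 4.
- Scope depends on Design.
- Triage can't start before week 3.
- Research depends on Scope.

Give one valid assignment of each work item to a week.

Migrate in week 1, Scope in week 2, Research in week 3, Triage in week 3, Design in week 1

Checking: Scope(week 2) before Research(week 3); Design(week 1) before Scope(week 2); Scope=week 2 in [week 2,week 4]; Triage=week 3 in [week 3,week 5].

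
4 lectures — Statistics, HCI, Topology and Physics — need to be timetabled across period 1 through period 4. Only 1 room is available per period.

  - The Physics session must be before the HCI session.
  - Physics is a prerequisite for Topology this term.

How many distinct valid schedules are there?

8

Splitting on Statistics: it can be period 1 (2), period 2 (2), period 3 (2), period 4 (2). Listing each branch's schedules as (HCI, Topology, Physics) by period number:
Statistics=period 1: (3,4,2) (4,3,2) — 2.
Statistics=period 2: (3,4,1) (4,3,1) — 2.
Statistics=period 3: (2,4,1) (4,2,1) — 2.
Statistics=period 4: (2,3,1) (3,2,1) — 2.
Summing: 2 + 2 + 2 + 2 = 8.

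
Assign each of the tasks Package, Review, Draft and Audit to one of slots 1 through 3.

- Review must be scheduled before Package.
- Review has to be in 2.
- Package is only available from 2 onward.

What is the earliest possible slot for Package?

3

Package is available from 2; precedence pushes Package to at least 3.
Package at 3 is achievable: Package=3, Draft=1, Audit=1, Review=2.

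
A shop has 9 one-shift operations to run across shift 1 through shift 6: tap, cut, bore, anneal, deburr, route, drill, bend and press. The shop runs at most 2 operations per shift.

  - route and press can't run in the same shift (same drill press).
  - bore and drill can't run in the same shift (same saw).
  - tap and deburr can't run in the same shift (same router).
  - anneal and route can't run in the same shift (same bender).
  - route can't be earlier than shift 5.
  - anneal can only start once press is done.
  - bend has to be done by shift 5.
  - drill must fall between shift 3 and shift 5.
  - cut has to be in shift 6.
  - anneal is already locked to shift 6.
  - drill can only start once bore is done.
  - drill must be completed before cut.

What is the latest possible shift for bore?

shift 4

Downstream work caps bore at shift 4.
bore at shift 4 is achievable: drill in shift 5; tap in shift 2; anneal in shift 6; route in shift 5; bore in shift 4; press in shift 1; bend in shift 1; deburr in shift 3; cut in shift 6.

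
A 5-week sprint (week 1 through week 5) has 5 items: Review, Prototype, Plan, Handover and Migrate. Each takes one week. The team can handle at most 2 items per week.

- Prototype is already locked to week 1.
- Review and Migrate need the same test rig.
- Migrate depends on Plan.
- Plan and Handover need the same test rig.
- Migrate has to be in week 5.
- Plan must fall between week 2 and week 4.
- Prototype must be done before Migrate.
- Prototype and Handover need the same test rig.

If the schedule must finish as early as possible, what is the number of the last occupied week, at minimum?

The precedence chain requires at least 2 distinct weeks.
With at most 2 per week and 5 tasks, at least 3 weeks are needed.
Migrate can't be placed before week 5, so the schedule must run through at least week 5.
5 works (last occupied week: week 5): for example Plan in week 2; Handover in week 3; Migrate in week 5; Review in week 1; Prototype in week 1.

week 5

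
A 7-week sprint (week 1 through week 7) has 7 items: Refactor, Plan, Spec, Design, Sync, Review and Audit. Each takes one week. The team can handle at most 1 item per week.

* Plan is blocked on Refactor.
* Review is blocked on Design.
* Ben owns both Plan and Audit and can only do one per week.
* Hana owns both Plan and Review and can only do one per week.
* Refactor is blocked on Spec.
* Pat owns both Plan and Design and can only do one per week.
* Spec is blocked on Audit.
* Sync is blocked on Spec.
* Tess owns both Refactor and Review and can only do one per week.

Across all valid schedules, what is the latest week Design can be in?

Downstream work caps Design at week 6.
Design at week 6 is achievable: Audit=week 1; Design=week 6; Spec=week 2; Plan=week 4; Sync=week 5; Review=week 7; Refactor=week 3.

week 6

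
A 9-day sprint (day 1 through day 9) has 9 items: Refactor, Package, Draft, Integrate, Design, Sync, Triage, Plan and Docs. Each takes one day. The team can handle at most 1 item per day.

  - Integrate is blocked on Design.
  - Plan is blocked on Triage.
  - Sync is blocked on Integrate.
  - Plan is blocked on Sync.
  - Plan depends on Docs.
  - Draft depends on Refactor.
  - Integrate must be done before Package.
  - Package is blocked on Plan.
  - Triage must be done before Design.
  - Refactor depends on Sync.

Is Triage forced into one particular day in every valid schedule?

No

Triage can be day 1 (e.g. Refactor -> day 7; Plan -> day 6; Integrate -> day 3; Triage -> day 1; Package -> day 8; Docs -> day 5; Sync -> day 4; Draft -> day 9; Design -> day 2) or day 2 (e.g. Package in day 8; Integrate in day 4; Sync in day 5; Design in day 3; Refactor in day 7; Plan in day 6; Triage in day 2; Docs in day 1; Draft in day 9).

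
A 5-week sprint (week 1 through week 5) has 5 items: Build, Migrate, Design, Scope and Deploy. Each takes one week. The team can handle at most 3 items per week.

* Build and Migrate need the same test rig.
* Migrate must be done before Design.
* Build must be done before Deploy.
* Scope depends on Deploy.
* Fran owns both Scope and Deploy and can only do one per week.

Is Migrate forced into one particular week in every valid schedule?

Migrate can be week 1 (e.g. Scope in week 4; Design in week 2; Migrate in week 1; Deploy in week 3; Build in week 2) or week 2 (e.g. Deploy=week 2; Migrate=week 2; Build=week 1; Scope=week 3; Design=week 3).

No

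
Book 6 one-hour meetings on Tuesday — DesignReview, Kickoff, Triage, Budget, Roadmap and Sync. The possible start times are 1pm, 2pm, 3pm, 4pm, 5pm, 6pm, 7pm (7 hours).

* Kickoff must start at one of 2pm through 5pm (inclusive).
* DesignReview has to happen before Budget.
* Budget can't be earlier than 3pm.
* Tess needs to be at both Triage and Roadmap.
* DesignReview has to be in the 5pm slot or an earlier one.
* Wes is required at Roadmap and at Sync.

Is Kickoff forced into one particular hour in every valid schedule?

No

Kickoff can be 2pm (e.g. Sync -> 1pm; Triage -> 1pm; DesignReview -> 1pm; Kickoff -> 2pm; Budget -> 3pm; Roadmap -> 2pm) or 3pm (e.g. Sync -> 1pm, Budget -> 3pm, Roadmap -> 2pm, Triage -> 1pm, DesignReview -> 1pm, Kickoff -> 3pm).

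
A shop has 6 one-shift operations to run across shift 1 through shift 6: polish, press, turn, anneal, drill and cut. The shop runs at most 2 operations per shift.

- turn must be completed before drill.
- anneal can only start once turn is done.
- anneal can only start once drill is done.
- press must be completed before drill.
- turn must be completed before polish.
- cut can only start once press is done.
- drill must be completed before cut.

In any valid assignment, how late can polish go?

Precedence pushes polish to at least shift 2.
polish at shift 6 is achievable: cut in shift 3; turn in shift 1; press in shift 1; polish in shift 6; drill in shift 2; anneal in shift 3.

shift 6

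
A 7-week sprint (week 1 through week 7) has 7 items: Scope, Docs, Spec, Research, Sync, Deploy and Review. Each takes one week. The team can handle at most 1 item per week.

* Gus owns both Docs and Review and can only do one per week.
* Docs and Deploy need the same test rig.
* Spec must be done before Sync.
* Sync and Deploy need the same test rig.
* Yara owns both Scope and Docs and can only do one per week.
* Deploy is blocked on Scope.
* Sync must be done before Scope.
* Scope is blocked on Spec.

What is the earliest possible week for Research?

week 1

Research at week 1 is achievable: Sync -> week 3; Spec -> week 2; Review -> week 7; Scope -> week 4; Research -> week 1; Docs -> week 6; Deploy -> week 5.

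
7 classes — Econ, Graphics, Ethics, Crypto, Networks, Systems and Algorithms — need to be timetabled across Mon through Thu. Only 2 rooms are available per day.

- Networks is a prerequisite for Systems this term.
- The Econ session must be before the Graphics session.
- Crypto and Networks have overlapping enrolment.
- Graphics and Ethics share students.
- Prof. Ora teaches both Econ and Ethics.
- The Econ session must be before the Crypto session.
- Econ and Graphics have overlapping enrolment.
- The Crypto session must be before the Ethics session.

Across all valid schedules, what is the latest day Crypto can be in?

Precedence pushes Crypto to at least Tue; downstream work caps Crypto at Wed.
Crypto at Wed is achievable: Econ=Mon; Systems=Tue; Algorithms=Wed; Graphics=Tue; Networks=Mon; Ethics=Thu; Crypto=Wed.

Wed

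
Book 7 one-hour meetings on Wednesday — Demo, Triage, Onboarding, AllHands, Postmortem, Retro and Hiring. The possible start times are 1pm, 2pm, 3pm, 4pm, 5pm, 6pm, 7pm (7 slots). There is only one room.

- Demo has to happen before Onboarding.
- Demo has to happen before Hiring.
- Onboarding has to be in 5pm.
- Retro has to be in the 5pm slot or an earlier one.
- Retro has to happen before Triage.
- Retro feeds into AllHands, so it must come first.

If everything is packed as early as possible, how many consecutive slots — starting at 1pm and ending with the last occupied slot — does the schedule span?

7 slots

The precedence chain requires at least 2 distinct slots.
With at most 1 per slot and 7 meetings, at least 7 slots are needed.
Onboarding can't be placed before 5pm — that is slot 5 counting from 1pm — so the schedule must run through at least 5 slots.
7 works (last occupied slot: 7pm): for example Hiring in 6pm, Retro in 1pm, Postmortem in 7pm, Triage in 3pm, AllHands in 4pm, Demo in 2pm, Onboarding in 5pm.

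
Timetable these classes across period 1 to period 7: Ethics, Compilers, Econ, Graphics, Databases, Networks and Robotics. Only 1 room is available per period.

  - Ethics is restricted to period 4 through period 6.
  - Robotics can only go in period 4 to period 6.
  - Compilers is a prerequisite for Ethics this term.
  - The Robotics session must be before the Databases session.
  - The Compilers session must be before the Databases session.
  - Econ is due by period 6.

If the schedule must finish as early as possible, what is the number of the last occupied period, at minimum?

7

The precedence chain requires at least 2 distinct periods.
With at most 1 per period and 7 classes, at least 7 periods are needed.
Propagating the time windows through the other constraints, Databases can't land before period 5, so the schedule must run through at least period 5.
7 works (last occupied period: period 7): for example Robotics in period 5; Ethics in period 4; Econ in period 1; Databases in period 6; Networks in period 7; Compilers in period 2; Graphics in period 3.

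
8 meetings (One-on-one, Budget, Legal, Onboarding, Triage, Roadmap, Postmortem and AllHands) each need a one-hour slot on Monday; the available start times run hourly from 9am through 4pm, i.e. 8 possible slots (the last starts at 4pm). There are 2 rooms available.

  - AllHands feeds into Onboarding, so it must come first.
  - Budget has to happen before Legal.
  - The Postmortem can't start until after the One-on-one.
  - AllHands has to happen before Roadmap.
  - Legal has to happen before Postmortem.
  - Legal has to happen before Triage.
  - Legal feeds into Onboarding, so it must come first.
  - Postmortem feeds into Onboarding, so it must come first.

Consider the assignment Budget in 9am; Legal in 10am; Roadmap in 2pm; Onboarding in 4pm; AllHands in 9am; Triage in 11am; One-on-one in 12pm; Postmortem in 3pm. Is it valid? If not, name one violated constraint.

Yes

The Postmortem can't start until after the One-on-one — holds.
Legal has to happen before Triage — holds.
Budget has to happen before Legal — holds.
Legal has to happen before Postmortem — holds.
There are 2 rooms available — holds.
Postmortem feeds into Onboarding, so it must come first — holds.
Legal feeds into Onboarding, so it must come first — holds.
AllHands has to happen before Roadmap — holds.
AllHands feeds into Onboarding, so it must come first — holds.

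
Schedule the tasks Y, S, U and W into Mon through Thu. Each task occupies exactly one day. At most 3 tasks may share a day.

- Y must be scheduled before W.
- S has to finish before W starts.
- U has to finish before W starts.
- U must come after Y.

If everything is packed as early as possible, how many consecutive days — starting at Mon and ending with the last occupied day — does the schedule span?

3

The precedence chain requires at least 3 distinct days.
With at most 3 per day and 4 tasks, at least 2 days are needed.
3 works (last occupied day: Wed): for example S -> Mon, Y -> Mon, W -> Wed, U -> Tue.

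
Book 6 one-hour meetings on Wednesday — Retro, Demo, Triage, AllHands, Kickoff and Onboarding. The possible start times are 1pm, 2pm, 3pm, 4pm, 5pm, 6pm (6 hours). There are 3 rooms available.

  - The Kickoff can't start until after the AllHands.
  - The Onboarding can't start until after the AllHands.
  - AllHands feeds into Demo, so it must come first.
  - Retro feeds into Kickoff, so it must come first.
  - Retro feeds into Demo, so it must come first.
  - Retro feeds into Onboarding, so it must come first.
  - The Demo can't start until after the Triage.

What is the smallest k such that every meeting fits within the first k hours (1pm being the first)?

The precedence chain requires at least 2 distinct hours.
With at most 3 per hour and 6 meetings, at least 2 hours are needed.
2 works (last occupied hour: 2pm): for example AllHands -> 1pm; Triage -> 1pm; Onboarding -> 2pm; Retro -> 1pm; Demo -> 2pm; Kickoff -> 2pm.

2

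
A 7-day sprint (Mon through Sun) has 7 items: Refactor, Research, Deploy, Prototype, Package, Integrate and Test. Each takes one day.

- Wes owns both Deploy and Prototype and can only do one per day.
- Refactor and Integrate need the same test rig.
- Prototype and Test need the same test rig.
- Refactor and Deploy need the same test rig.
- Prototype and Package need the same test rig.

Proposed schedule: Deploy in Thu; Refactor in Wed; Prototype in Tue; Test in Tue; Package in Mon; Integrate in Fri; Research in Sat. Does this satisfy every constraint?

No — it violates: Prototype and Test need the same test rig

Prototype and Test need the same test rig — violated.
Refactor and Deploy need the same test rig — holds.
Wes owns both Deploy and Prototype and can only do one per day — holds.
Prototype and Package need the same test rig — holds.
Refactor and Integrate need the same test rig — holds.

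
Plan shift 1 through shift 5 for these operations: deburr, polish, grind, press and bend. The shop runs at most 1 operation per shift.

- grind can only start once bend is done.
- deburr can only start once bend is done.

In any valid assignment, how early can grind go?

shift 2

Precedence pushes grind to at least shift 2.
grind at shift 2 is achievable: bend -> shift 1; polish -> shift 4; deburr -> shift 3; press -> shift 5; grind -> shift 2.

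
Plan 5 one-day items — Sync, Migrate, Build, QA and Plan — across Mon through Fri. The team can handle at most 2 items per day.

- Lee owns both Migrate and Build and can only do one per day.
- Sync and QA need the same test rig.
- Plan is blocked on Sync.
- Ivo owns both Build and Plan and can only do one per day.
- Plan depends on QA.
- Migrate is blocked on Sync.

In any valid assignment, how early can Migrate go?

Precedence pushes Migrate to at least Tue.
Migrate at Tue is achievable: QA=Tue, Plan=Wed, Build=Mon, Migrate=Tue, Sync=Mon.

Tue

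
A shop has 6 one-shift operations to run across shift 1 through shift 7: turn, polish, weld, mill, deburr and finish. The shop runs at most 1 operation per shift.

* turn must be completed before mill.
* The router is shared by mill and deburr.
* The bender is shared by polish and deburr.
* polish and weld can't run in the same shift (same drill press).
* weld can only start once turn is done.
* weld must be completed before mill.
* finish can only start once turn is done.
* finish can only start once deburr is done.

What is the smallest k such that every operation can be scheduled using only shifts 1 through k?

6 shifts

The precedence chain requires at least 3 distinct shifts.
With at most 1 per shift and 6 operations, at least 6 shifts are needed.
6 works (last occupied shift: shift 6): for example weld=shift 2; turn=shift 1; polish=shift 6; mill=shift 3; finish=shift 5; deburr=shift 4.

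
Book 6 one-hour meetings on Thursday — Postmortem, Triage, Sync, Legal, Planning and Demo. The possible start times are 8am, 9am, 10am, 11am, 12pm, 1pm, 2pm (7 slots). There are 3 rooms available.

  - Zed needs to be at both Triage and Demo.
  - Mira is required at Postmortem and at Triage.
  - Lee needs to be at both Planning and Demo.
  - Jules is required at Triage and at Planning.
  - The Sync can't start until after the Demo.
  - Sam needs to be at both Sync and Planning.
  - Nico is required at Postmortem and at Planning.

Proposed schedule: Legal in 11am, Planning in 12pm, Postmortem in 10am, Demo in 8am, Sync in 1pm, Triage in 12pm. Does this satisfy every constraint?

Invalid. Jules is required at Triage and at Planning.

Lee needs to be at both Planning and Demo — holds.
Zed needs to be at both Triage and Demo — holds.
The Sync can't start until after the Demo — holds.
Mira is required at Postmortem and at Triage — holds.
Nico is required at Postmortem and at Planning — holds.
There are 3 rooms available — holds.
Jules is required at Triage and at Planning — violated.
Sam needs to be at both Sync and Planning — holds.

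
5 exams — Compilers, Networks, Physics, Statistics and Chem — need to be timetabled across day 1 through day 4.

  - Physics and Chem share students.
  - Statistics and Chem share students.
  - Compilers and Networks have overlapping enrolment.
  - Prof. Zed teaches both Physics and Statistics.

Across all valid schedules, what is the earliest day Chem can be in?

day 1

Chem at day 1 is achievable: Compilers=day 1; Statistics=day 3; Physics=day 2; Chem=day 1; Networks=day 2.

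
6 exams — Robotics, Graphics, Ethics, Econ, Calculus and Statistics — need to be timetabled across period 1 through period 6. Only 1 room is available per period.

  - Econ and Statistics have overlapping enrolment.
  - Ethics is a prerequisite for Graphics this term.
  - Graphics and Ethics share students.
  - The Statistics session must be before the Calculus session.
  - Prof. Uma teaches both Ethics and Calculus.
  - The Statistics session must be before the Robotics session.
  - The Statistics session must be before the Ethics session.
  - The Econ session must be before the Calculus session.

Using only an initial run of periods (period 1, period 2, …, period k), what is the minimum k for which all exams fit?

6

The precedence chain requires at least 3 distinct periods.
With at most 1 per period and 6 exams, at least 6 periods are needed.
6 works (last occupied period: period 6): for example Calculus -> period 4; Statistics -> period 1; Ethics -> period 2; Robotics -> period 5; Econ -> period 3; Graphics -> period 6.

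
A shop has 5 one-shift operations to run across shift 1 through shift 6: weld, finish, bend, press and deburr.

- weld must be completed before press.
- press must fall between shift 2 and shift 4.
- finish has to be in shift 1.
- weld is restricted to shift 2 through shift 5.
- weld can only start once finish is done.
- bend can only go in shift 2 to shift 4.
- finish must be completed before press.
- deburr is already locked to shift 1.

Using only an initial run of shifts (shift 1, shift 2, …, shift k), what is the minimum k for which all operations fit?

The precedence chain requires at least 3 distinct shifts.
3 works (last occupied shift: shift 3): for example bend -> shift 2, press -> shift 3, weld -> shift 2, finish -> shift 1, deburr -> shift 1.

3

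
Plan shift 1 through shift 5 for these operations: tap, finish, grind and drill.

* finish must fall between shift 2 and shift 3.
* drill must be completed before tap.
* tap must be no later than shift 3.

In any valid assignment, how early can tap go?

shift 2

Precedence pushes tap to at least shift 2; tap's own window allows nothing later than shift 3.
tap at shift 2 is achievable: finish -> shift 2, grind -> shift 1, tap -> shift 2, drill -> shift 1.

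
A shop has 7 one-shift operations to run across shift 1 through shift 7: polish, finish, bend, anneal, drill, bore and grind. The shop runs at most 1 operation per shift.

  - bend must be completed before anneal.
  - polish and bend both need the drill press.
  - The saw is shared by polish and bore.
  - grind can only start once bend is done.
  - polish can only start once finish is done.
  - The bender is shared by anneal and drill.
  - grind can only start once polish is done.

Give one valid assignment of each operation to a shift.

finish in shift 1, drill in shift 6, bend in shift 3, anneal in shift 5, polish in shift 2, bore in shift 7, grind in shift 4

Checking: bend(shift 3) before grind(shift 4); finish(shift 1) before polish(shift 2); polish(shift 2) before grind(shift 4); bend(shift 3) before anneal(shift 5); polish(shift 2) != bore(shift 7); polish(shift 2) != bend(shift 3); anneal(shift 5) != drill(shift 6); max 1 per shift (cap 1).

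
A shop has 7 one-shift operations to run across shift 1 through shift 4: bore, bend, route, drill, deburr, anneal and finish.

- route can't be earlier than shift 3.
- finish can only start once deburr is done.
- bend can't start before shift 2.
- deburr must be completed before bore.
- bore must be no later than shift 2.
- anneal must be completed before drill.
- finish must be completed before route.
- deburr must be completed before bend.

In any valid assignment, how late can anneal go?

shift 3

Downstream work caps anneal at shift 3.
anneal at shift 3 is achievable: anneal=shift 3, route=shift 3, drill=shift 4, bend=shift 2, bore=shift 2, finish=shift 2, deburr=shift 1.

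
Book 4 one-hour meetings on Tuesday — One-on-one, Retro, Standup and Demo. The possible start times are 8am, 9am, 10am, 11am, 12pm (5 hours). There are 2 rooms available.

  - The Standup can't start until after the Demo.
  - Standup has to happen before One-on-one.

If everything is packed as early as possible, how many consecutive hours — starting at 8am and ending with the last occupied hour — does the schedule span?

3

The precedence chain requires at least 3 distinct hours.
With at most 2 per hour and 4 meetings, at least 2 hours are needed.
3 works (last occupied hour: 10am): for example One-on-one in 10am, Retro in 8am, Demo in 8am, Standup in 9am.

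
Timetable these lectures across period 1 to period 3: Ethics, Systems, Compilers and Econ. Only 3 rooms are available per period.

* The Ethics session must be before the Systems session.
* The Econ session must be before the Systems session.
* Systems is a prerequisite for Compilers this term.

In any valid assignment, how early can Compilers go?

period 3

Precedence pushes Compilers to at least period 3.
Compilers at period 3 is achievable: Econ -> period 1, Systems -> period 2, Compilers -> period 3, Ethics -> period 1.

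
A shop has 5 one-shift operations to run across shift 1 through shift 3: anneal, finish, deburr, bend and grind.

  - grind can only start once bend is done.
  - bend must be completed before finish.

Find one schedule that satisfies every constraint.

anneal=shift 1; deburr=shift 1; bend=shift 1; finish=shift 2; grind=shift 2

Checking: bend(shift 1) before finish(shift 2); bend(shift 1) before grind(shift 2).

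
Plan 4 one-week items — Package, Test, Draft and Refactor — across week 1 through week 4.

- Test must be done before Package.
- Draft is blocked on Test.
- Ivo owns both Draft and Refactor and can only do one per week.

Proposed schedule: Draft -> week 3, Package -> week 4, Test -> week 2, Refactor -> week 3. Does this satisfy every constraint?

Test must be done before Package — holds.
Draft is blocked on Test — holds.
Ivo owns both Draft and Refactor and can only do one per week — violated.

Invalid. Ivo owns both Draft and Refactor and can only do one per week.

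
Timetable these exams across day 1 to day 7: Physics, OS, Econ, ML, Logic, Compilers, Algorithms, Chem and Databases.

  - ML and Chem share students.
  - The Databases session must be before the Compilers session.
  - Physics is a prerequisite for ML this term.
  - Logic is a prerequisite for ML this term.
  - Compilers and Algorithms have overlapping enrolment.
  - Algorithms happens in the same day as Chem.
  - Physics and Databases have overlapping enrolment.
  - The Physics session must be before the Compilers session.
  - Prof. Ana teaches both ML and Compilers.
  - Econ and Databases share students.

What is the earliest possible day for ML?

day 2

Precedence pushes ML to at least day 2.
ML at day 2 is achievable: OS -> day 1, Logic -> day 1, Chem -> day 1, Compilers -> day 3, ML -> day 2, Econ -> day 1, Physics -> day 1, Databases -> day 2, Algorithms -> day 1.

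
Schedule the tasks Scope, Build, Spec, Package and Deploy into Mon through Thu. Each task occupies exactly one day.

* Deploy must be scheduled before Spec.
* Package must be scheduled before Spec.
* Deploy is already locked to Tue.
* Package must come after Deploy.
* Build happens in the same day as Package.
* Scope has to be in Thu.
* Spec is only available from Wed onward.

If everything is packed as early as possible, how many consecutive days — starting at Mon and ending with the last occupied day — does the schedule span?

4

The precedence chain requires at least 3 distinct days.
Scope can't be placed before Thu — that is day 4 counting from Mon — so the schedule must run through at least 4 days.
4 works (last occupied day: Thu): for example Spec in Thu, Package in Wed, Deploy in Tue, Build in Wed, Scope in Thu.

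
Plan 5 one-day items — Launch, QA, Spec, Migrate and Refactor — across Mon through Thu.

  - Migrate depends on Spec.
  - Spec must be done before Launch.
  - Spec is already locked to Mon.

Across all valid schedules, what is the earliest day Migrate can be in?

Tue

Precedence pushes Migrate to at least Tue.
Migrate at Tue is achievable: Migrate in Tue; QA in Mon; Refactor in Mon; Launch in Tue; Spec in Mon.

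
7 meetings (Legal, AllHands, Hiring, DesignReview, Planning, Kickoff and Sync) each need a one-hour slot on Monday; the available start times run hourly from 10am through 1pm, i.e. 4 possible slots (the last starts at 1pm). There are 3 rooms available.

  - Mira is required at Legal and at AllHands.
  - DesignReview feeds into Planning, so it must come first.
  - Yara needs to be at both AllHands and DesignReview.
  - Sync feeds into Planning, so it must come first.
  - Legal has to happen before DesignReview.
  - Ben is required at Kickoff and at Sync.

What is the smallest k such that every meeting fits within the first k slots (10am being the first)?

The precedence chain requires at least 3 distinct slots.
With at most 3 per slot and 7 meetings, at least 3 slots are needed.
3 works (last occupied slot: 12pm): for example Planning in 12pm; DesignReview in 11am; Hiring in 10am; Sync in 10am; Kickoff in 11am; AllHands in 12pm; Legal in 10am.

3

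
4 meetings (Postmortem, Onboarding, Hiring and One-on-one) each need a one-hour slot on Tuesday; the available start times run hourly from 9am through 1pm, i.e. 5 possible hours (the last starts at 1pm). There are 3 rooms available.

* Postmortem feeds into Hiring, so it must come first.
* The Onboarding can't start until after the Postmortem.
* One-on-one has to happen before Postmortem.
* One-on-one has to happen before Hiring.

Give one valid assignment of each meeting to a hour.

Onboarding -> 11am, Hiring -> 11am, One-on-one -> 9am, Postmortem -> 10am

Checking: Postmortem(10am) before Hiring(11am); One-on-one(9am) before Hiring(11am); One-on-one(9am) before Postmortem(10am); Postmortem(10am) before Onboarding(11am); max 2 per hour (cap 3).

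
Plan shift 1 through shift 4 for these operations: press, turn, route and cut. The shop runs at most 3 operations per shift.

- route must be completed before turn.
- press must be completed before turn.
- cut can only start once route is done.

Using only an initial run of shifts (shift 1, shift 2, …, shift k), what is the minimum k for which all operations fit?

2 shifts

The precedence chain requires at least 2 distinct shifts.
With at most 3 per shift and 4 operations, at least 2 shifts are needed.
2 works (last occupied shift: shift 2): for example press=shift 1, cut=shift 2, turn=shift 2, route=shift 1.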